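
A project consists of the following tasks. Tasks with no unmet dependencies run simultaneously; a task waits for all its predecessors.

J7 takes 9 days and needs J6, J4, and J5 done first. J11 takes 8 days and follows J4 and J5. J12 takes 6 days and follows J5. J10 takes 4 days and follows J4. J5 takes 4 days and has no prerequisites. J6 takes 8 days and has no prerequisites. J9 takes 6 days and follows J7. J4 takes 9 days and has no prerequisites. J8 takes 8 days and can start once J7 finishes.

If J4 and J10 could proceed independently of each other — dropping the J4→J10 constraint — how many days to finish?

26

With the dependency in place, J4→J7→J8 = 9+9+8 = 26 sets the finish at 26 days.
Without J4→J10, J10's earliest start moves from 9 to 0.
The longest chain is now J4→J7→J8 = 9+9+8 = 26, so the plan takes 26 days.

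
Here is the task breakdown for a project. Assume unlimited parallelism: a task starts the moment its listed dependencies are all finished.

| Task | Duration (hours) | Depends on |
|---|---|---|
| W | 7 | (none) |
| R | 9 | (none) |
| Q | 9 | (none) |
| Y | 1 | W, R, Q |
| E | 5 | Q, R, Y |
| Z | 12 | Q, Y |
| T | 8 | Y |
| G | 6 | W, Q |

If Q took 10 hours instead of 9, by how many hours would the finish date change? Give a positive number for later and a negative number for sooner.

Critical path before the change: Q→Y→Z = 9+1+12 = 22 giving 22 hours.
Since Q is critical, the +1 change carries straight to that chain (now 23 hours).
The critical path is still Q→Y→Z; finish is now 23 hours.
Change in finish: 23 − 22 = +1 hours.

1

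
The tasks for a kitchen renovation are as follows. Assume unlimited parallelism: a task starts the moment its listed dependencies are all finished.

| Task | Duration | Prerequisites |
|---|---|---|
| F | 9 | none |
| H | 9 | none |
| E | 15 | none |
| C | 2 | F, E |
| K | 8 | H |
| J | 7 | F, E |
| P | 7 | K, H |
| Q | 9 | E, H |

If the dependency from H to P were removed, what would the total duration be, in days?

24

Original critical path: H→K→P = 9+8+7 = 24 ⇒ 24 days.
Dropping H→P doesn't change P's earliest start (17); another predecessor still binds.
The longest chain is now H→K→P = 9+8+7 = 24, so the kitchen renovation takes 24 days.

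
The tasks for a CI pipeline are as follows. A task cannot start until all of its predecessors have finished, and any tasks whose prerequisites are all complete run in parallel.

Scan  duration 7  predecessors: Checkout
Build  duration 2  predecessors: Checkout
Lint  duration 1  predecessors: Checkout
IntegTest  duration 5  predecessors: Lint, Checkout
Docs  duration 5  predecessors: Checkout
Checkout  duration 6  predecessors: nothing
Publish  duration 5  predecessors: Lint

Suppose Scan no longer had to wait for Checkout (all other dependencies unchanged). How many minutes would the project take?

12

With the dependency in place, Checkout→Scan = 6+7 = 13 sets the finish at 13 minutes.
Without Checkout→Scan, Scan's earliest start moves from 6 to 0.
After: Checkout→Lint→IntegTest = 6+1+5 = 12 → 12 minutes.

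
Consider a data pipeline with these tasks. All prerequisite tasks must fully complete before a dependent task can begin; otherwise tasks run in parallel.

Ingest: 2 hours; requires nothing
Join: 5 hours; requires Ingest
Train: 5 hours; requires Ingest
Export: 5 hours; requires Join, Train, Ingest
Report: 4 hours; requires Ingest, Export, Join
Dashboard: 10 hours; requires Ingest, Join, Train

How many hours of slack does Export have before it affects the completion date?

Critical path: Ingest→Join→Dashboard = 2+5+10 = 17, so the finish is 17 hours.
The longest chain containing Export totals 16 hours.
So Export can slip 13 − 12 = 1 hour.

1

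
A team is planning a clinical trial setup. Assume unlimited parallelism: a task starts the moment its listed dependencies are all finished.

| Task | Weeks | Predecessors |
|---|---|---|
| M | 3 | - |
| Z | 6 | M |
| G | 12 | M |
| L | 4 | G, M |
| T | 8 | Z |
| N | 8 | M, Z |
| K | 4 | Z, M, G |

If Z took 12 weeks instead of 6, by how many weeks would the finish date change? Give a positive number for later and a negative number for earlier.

4

As given, the longest chain is M→G→L = 3+12+4 = 19, so the finish is 19 weeks.
The longest path through Z is only 17 weeks, so Z has float 2.
The binding chain switches to M→Z→T = 3+12+8 = 23; finish 23 weeks.
Change in finish: 23 − 19 = +4 weeks.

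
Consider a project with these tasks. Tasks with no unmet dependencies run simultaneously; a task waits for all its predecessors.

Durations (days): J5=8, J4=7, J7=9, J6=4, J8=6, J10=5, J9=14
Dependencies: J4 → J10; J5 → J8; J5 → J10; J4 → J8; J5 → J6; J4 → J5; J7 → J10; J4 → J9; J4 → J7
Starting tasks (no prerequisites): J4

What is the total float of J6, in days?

2

J4→J5→J8 = 7+8+6 = 21 sets the makespan at 21 days.
Longest path through J6: 19 days (earliest finish 19, latest finish 21).
So J6 can slip 21 − 19 = 2 days.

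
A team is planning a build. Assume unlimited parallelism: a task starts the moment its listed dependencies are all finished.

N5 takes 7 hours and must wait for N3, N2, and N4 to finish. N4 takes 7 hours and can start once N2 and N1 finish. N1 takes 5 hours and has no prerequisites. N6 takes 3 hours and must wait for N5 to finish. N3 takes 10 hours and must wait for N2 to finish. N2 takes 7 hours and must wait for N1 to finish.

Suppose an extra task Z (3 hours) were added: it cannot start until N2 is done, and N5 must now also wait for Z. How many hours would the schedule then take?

Originally the schedule takes 32 hours.
With Z inserted, N5 now waits for max(N3, N2, N4, Z).
New critical path: N1→N2→N3→N5→N6 = 5+7+10+7+3 = 32 ⇒ 32 hours.

32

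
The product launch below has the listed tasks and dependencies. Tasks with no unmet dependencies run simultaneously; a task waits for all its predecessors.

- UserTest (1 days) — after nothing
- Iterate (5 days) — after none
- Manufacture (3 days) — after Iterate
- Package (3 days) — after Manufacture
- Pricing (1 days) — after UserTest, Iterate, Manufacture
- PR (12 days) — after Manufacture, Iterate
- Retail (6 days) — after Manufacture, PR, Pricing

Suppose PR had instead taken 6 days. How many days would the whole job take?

The binding path is Iterate→Manufacture→PR→Retail = 5+3+12+6 = 26; finish at 26 days.
PR lies on that path, so at 6 days the path becomes 20 days.
The critical path is still Iterate→Manufacture→PR→Retail; finish is now 20 days.

20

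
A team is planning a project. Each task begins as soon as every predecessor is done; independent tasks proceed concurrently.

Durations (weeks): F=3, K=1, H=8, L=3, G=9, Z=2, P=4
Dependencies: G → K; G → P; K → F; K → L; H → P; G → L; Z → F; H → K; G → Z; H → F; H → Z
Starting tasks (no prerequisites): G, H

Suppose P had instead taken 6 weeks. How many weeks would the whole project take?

15

Actual critical path: G→Z→F = 9+2+3 = 14 ⇒ 14 weeks.
P has 1 week of float (longest path through it is 13).
New critical path: G→P = 9+6 = 15 ⇒ 15 weeks.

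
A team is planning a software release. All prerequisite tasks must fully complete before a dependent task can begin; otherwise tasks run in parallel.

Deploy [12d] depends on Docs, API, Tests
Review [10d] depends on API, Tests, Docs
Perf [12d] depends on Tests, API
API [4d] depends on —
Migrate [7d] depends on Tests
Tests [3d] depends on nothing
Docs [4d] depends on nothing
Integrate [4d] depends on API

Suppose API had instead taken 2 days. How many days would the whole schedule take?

16

Actual critical path: API→Deploy = 4+12 = 16 ⇒ 16 days.
API is on the critical path; changing it to 2 makes that path 14 days.
Now Docs→Deploy = 4+12 = 16 is longest, so the finish becomes 16 days.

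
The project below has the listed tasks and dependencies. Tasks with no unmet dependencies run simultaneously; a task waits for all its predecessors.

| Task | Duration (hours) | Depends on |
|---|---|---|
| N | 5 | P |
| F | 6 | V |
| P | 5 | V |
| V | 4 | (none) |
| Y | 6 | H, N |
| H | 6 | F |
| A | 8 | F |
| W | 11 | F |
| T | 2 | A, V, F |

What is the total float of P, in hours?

V→F→H→Y = 4+6+6+6 = 22 sets the makespan at 22 hours.
P finishes as early as 9 and must finish by 11.
Float = 22 − 20 = 2.

2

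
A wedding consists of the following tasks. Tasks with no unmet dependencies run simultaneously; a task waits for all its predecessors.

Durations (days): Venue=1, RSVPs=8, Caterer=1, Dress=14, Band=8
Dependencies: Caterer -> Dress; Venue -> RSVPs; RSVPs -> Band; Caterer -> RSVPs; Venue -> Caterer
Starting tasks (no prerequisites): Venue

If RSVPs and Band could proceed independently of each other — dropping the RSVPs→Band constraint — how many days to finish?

Original critical path: Venue→Caterer→RSVPs→Band = 1+1+8+8 = 18 ⇒ 18 days.
Without RSVPs→Band, Band's earliest start moves from 10 to 0.
The longest chain is now Venue→Caterer→Dress = 1+1+14 = 16, so the project takes 16 days.

16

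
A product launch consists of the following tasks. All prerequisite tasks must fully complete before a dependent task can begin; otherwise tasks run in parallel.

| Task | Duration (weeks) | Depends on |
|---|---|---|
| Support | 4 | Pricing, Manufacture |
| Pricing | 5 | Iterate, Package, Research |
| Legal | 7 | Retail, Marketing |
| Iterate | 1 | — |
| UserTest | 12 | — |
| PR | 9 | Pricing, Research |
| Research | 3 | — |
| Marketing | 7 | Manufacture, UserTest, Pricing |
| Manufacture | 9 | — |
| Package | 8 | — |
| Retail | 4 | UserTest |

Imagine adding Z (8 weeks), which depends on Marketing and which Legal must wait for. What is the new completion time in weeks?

Originally the job takes 27 weeks.
With Z inserted, Legal now waits for max(Retail, Marketing, Z).
New critical path: Package→Pricing→Marketing→Z→Legal = 8+5+7+8+7 = 35 ⇒ 35 weeks.

35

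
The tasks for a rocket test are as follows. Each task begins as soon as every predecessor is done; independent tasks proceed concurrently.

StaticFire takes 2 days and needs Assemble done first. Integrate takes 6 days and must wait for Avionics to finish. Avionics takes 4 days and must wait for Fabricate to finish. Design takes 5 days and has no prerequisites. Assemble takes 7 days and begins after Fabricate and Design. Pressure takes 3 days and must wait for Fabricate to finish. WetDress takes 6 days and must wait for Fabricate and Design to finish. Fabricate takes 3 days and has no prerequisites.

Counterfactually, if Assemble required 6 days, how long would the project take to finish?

13

Baseline: Design→Assemble→StaticFire = 5+7+2 = 14 → 14 days.
Since Assemble is critical, the -1 change carries straight to that chain (now 13 days).
That remains the longest chain; total 13 days.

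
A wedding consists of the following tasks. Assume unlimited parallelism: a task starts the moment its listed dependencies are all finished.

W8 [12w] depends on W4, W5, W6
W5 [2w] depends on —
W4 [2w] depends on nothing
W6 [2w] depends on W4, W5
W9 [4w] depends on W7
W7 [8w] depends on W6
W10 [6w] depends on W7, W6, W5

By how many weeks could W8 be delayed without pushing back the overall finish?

2

Critical path: W4→W6→W7→W10 = 2+2+8+6 = 18, so the finish is 18 weeks.
The longest chain containing W8 totals 16 weeks.
So W8 can slip 18 − 16 = 2 weeks.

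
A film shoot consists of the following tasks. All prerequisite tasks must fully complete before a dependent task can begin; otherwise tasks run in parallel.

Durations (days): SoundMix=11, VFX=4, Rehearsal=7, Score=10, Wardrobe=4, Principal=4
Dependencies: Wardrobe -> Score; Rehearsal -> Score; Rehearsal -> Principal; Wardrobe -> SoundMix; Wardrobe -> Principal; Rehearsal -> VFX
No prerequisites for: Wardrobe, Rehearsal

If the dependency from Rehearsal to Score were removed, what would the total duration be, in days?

15

With the dependency in place, Rehearsal→Score = 7+10 = 17 sets the finish at 17 days.
Without Rehearsal→Score, Score's earliest start moves from 7 to 4.
New critical path: Wardrobe→SoundMix = 4+11 = 15 ⇒ 15 days.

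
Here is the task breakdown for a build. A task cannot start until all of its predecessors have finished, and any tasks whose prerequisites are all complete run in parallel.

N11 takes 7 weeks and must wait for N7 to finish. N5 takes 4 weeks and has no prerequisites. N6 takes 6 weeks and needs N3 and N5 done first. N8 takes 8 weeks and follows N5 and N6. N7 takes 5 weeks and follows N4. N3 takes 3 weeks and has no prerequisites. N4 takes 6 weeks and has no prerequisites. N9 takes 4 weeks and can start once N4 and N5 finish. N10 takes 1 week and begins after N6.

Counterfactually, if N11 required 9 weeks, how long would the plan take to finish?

20

Actual critical path: N4→N7→N11 = 6+5+7 = 18 ⇒ 18 weeks.
N11 lies on that path, so at 9 weeks the path becomes 20 weeks.
That remains the longest chain; total 20 weeks.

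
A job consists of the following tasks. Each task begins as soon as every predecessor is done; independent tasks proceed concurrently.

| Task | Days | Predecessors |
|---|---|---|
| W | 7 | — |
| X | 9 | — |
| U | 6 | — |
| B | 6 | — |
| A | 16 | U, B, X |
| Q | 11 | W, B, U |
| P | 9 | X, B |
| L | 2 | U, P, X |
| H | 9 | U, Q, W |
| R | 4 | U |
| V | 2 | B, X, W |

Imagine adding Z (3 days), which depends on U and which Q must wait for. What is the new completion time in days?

29

Originally the plan takes 27 days.
With Z inserted, Q now waits for max(W, B, U, Z).
New critical path: U→Z→Q→H = 6+3+11+9 = 29 ⇒ 29 days.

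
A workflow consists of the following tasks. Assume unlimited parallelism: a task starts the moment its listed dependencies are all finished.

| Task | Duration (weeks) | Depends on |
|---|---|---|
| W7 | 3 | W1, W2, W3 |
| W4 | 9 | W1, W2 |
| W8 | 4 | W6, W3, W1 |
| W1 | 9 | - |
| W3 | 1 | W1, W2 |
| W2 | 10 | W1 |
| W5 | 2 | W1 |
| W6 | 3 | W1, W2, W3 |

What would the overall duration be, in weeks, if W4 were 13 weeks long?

32

The binding path is W1→W2→W4 = 9+10+9 = 28; finish at 28 weeks.
W4 is on the critical path; changing it to 13 makes that path 32 weeks.
The critical path is still W1→W2→W4; finish is now 32 weeks.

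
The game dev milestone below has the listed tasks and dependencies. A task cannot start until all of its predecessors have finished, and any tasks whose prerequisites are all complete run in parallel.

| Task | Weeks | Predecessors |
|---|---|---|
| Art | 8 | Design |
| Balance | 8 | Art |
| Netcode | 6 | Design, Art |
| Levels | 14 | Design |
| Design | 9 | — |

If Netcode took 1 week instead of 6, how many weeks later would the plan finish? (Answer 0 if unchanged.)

As given, the longest chain is Design→Art→Balance = 9+8+8 = 25, so the finish is 25 weeks.
Netcode has 2 weeks of float (longest path through it is 23).
That remains the longest chain; total 25 weeks.
Change in finish: 25 − 25 = +0 weeks.

0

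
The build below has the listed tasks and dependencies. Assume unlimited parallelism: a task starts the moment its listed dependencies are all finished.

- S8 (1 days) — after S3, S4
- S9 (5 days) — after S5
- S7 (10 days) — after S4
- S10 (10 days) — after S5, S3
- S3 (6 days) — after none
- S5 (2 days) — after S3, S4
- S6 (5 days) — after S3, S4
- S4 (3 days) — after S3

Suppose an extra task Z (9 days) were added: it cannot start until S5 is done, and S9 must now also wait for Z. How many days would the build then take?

25

Originally the build takes 21 days.
With Z inserted, S9 now waits for max(S5, Z).
New critical path: S3→S4→S5→Z→S9 = 6+3+2+9+5 = 25 ⇒ 25 days.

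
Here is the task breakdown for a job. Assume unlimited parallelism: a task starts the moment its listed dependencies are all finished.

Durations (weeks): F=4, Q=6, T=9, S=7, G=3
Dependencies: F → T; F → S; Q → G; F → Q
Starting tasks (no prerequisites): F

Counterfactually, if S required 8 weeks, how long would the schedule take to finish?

Actual critical path: F→Q→G = 4+6+3 = 13 ⇒ 13 weeks.
The longest path through S is only 11 weeks, so S has float 2.
The critical path is still F→Q→G; finish is now 13 weeks.

13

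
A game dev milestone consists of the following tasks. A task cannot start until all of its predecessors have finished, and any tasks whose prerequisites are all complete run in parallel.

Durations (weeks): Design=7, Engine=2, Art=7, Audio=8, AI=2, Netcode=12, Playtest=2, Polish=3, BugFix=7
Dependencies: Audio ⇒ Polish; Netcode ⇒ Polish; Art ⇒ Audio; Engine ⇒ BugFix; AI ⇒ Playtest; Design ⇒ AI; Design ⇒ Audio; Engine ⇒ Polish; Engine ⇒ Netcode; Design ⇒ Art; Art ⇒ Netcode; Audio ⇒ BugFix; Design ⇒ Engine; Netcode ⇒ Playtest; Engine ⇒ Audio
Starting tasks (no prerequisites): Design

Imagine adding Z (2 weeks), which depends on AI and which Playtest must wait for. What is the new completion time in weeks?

Originally the project takes 29 weeks.
With Z inserted, Playtest now waits for max(Netcode, AI, Z).
New critical path: Design→Art→Audio→BugFix = 7+7+8+7 = 29 ⇒ 29 weeks.

29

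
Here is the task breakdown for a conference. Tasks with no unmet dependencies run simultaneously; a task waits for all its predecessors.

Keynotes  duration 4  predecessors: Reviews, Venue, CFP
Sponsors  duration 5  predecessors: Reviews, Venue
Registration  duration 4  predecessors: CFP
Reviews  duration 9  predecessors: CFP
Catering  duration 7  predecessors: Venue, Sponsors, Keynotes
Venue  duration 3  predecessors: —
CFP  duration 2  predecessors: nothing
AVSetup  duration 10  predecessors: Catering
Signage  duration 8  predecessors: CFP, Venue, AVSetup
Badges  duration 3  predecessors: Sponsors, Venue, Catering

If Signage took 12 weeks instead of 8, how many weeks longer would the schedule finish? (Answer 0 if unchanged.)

4

Baseline: CFP→Reviews→Sponsors→Catering→AVSetup→Signage = 2+9+5+7+10+8 = 41 → 41 weeks.
Signage is on the critical path; changing it to 12 makes that path 45 weeks.
No other chain overtakes it, so the finish is 45 weeks.
Change in finish: 45 − 41 = +4 weeks.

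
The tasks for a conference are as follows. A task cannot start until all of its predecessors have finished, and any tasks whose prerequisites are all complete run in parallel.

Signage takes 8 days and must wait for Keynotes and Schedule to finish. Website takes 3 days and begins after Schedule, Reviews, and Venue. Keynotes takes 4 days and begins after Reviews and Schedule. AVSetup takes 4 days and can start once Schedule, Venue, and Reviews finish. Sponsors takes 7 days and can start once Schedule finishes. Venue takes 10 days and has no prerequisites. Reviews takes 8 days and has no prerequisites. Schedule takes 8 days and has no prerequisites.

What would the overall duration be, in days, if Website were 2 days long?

Critical path before the change: Reviews→Keynotes→Signage = 8+4+8 = 20 giving 20 days.
The longest path through Website is only 13 days, so Website has float 7.
The critical path is still Reviews→Keynotes→Signage; finish is now 20 days.

20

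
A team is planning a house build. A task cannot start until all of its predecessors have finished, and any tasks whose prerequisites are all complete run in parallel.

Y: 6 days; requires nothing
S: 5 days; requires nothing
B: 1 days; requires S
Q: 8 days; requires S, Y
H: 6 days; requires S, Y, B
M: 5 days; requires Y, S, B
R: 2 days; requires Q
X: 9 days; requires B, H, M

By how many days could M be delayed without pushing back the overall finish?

The longest chain is Y→H→X = 6+6+9 = 21; overall finish 21 days.
M finishes as early as 11 and must finish by 12.
Slack of M = 7 − 6 = 1 day.

1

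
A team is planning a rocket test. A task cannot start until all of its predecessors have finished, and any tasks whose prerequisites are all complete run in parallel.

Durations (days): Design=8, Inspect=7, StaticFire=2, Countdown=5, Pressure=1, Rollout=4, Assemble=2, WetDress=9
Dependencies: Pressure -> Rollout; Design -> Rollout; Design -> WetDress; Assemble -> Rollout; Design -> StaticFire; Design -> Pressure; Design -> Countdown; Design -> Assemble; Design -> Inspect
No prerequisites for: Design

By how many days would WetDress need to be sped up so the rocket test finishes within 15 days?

2

Current finish: 17 days; target: 15.
WetDress is on every critical path, so each day cut from WetDress cuts the finish by one (this holds down to a finish of 15).
Need 17 − 15 = 2 days off WetDress → WetDress becomes 7 days, finish becomes 15.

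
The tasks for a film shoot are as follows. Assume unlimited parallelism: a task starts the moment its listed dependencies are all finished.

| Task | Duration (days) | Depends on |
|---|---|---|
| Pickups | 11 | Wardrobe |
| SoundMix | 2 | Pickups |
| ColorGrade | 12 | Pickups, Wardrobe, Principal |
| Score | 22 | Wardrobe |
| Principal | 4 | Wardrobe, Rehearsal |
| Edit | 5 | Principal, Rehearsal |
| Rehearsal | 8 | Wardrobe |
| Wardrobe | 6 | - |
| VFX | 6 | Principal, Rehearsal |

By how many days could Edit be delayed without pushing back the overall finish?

Wardrobe→Rehearsal→Principal→ColorGrade = 6+8+4+12 = 30 sets the makespan at 30 days.
Longest path through Edit: 23 days (earliest finish 23, latest finish 30).
Float = 30 − 23 = 7.

7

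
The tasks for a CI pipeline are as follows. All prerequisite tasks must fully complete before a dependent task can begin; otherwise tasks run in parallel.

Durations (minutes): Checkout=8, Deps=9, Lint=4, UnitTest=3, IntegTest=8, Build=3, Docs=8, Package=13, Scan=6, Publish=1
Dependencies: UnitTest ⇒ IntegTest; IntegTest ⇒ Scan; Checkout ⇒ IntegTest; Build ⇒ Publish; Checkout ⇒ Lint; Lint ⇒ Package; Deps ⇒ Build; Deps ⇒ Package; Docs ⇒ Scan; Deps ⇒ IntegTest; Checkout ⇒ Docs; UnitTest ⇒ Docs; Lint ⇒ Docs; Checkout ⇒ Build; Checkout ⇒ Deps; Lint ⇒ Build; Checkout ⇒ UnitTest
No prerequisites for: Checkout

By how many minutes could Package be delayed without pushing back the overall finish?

The longest chain is Checkout→Deps→IntegTest→Scan = 8+9+8+6 = 31; overall finish 31 minutes.
Package finishes as early as 30 and must finish by 31.
Float = 31 − 30 = 1.

1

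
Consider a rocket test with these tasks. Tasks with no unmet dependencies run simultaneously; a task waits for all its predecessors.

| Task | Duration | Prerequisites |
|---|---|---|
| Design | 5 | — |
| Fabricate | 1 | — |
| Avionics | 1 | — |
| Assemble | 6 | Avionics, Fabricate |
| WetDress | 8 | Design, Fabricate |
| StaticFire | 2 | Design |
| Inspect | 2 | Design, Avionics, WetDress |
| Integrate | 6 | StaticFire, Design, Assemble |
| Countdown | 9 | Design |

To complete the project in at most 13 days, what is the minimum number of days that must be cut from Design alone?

2

Current finish: 15 days; target: 13.
Design is on every critical path, so each day cut from Design cuts the finish by one (this holds down to a finish of 13).
Need 15 − 13 = 2 days off Design → Design becomes 3 days, finish becomes 13.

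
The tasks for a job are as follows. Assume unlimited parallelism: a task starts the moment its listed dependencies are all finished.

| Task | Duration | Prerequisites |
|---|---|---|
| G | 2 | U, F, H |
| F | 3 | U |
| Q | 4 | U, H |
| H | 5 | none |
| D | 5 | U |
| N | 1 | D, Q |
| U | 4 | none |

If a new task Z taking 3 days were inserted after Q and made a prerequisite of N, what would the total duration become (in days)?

13

Originally the job takes 10 days.
With Z inserted, N now waits for max(D, Q, Z).
New critical path: H→Q→Z→N = 5+4+3+1 = 13 ⇒ 13 days.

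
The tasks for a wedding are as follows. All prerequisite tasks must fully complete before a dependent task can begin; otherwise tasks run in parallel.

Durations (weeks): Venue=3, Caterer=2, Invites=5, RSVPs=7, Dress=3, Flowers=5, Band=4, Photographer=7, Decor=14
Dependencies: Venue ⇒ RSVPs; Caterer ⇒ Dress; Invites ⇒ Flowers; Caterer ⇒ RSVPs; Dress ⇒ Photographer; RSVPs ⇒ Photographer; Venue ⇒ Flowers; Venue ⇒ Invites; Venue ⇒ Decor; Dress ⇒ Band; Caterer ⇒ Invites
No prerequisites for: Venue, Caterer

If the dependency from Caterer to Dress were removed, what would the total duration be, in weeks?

17

Original critical path: Venue→RSVPs→Photographer = 3+7+7 = 17 ⇒ 17 weeks.
Without Caterer→Dress, Dress's earliest start moves from 2 to 0.
After: Venue→RSVPs→Photographer = 3+7+7 = 17 → 17 weeks.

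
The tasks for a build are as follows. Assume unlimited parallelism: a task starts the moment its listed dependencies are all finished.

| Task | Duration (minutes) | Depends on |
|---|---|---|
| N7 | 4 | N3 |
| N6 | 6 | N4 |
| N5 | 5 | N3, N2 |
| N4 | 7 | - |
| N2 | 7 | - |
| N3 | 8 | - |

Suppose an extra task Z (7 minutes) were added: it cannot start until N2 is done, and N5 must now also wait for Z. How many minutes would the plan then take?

19

Originally the plan takes 13 minutes.
With Z inserted, N5 now waits for max(N3, N2, Z).
New critical path: N2→Z→N5 = 7+7+5 = 19 ⇒ 19 minutes.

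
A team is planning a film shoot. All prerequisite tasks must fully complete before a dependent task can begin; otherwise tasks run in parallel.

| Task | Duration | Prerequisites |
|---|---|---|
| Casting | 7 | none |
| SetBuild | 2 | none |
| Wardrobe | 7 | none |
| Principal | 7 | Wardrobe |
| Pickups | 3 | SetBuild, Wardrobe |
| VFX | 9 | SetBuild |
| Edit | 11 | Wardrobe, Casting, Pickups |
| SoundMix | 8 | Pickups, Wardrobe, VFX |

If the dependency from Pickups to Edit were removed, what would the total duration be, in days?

Before: longest chain Wardrobe→Pickups→Edit = 7+3+11 = 21, finish 21.
Without Pickups→Edit, Edit's earliest start moves from 10 to 7.
After: SetBuild→VFX→SoundMix = 2+9+8 = 19 → 19 days.

19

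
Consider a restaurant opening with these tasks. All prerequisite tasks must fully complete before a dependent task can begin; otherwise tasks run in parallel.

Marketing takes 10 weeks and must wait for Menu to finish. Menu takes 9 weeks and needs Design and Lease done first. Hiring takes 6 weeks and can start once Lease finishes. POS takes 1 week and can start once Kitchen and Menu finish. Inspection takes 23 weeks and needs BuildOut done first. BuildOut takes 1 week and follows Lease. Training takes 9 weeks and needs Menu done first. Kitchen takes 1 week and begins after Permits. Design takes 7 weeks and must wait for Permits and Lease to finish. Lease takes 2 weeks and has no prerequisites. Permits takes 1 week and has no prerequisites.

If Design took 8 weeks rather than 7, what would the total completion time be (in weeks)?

Actual critical path: Lease→Design→Menu→Marketing = 2+7+9+10 = 28 ⇒ 28 weeks.
Since Design is critical, the +1 change carries straight to that chain (now 29 weeks).
The critical path is still Lease→Design→Menu→Marketing; finish is now 29 weeks.

29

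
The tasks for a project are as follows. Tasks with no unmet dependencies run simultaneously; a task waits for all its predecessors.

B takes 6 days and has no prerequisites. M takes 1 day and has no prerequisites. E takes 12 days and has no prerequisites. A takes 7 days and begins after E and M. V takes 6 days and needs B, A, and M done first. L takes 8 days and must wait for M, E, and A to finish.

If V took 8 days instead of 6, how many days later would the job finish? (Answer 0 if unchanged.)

0

The binding path is E→A→L = 12+7+8 = 27; finish at 27 days.
V is off the critical path — its longest chain is 25 days, giving 2 of slack.
New critical path: E→A→V = 12+7+8 = 27 ⇒ 27 days.
Change in finish: 27 − 27 = +0 days.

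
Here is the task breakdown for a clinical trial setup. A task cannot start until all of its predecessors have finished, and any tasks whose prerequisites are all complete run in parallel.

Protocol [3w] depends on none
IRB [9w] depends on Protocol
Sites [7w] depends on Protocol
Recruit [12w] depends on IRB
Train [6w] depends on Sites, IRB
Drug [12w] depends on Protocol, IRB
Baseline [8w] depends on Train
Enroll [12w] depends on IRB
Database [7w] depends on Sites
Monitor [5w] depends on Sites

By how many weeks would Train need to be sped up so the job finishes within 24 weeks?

Current finish: 26 weeks; target: 24.
Train is on every critical path, so each week cut from Train cuts the finish by one (this holds down to a finish of 24).
Need 26 − 24 = 2 weeks off Train → Train becomes 4 weeks, finish becomes 24.

2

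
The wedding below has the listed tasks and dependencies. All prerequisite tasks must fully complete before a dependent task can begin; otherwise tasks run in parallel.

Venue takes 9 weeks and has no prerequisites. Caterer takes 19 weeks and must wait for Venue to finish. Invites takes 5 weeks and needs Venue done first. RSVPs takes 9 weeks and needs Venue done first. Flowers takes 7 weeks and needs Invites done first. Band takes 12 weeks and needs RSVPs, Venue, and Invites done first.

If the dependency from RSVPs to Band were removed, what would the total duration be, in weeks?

28

Original critical path: Venue→RSVPs→Band = 9+9+12 = 30 ⇒ 30 weeks.
Without RSVPs→Band, Band's earliest start moves from 18 to 14.
After: Venue→Caterer = 9+19 = 28 → 28 weeks.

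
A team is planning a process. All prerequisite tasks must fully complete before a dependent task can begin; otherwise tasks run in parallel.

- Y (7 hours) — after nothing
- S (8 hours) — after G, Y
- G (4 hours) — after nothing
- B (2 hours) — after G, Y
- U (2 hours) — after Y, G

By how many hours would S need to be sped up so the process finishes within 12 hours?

3

Current finish: 15 hours; target: 12.
S is on every critical path, so each hour cut from S cuts the finish by one (this holds down to a finish of 9).
Need 15 − 12 = 3 hours off S → S becomes 5 hours, finish becomes 12.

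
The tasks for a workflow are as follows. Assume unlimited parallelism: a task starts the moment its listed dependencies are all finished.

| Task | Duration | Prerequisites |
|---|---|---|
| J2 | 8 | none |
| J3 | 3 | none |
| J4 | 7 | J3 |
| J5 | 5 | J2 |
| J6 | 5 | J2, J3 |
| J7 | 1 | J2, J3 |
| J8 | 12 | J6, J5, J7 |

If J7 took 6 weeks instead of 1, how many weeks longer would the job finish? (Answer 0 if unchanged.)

1

The binding path is J2→J5→J8 = 8+5+12 = 25; finish at 25 weeks.
The longest path through J7 is only 21 weeks, so J7 has float 4.
Now J2→J7→J8 = 8+6+12 = 26 is longest, so the finish becomes 26 weeks.
Change in finish: 26 − 25 = +1 weeks.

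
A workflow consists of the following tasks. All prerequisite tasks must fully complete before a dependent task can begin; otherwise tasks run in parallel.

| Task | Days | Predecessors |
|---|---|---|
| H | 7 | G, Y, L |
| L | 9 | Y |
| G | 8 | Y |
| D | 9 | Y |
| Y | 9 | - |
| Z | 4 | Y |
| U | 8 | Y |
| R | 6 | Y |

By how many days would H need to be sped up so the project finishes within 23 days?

Current finish: 25 days; target: 23.
H is on every critical path, so each day cut from H cuts the finish by one (this holds down to a finish of 19).
Need 25 − 23 = 2 days off H → H becomes 5 days, finish becomes 23.

2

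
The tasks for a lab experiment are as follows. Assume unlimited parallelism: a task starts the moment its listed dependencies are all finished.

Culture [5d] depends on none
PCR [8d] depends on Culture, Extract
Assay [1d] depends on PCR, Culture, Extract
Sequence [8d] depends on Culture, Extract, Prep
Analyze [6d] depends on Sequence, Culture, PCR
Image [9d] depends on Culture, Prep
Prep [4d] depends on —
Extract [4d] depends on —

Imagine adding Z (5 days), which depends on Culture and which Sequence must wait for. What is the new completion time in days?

24

Originally the plan takes 19 days.
With Z inserted, Sequence now waits for max(Culture, Extract, Prep, Z).
New critical path: Culture→Z→Sequence→Analyze = 5+5+8+6 = 24 ⇒ 24 days.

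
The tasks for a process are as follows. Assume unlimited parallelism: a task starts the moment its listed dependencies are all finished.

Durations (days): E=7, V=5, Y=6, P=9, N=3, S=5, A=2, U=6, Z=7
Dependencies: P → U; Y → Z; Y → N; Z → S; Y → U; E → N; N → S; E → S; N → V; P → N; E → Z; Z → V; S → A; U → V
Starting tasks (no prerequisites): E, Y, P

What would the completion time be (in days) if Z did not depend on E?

Original critical path: E→Z→S→A = 7+7+5+2 = 21 ⇒ 21 days.
Without E→Z, Z's earliest start moves from 7 to 6.
The longest chain is now Y→Z→S→A = 6+7+5+2 = 20, so the process takes 20 days.

20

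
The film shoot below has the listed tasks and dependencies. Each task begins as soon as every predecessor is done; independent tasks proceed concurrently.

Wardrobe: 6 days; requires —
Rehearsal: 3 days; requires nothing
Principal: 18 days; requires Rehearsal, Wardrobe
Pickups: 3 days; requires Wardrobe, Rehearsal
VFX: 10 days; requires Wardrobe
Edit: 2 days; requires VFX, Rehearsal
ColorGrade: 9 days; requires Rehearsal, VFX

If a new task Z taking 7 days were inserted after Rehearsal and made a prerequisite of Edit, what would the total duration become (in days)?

25

Originally the schedule takes 25 days.
With Z inserted, Edit now waits for max(VFX, Rehearsal, Z).
New critical path: Wardrobe→VFX→ColorGrade = 6+10+9 = 25 ⇒ 25 days.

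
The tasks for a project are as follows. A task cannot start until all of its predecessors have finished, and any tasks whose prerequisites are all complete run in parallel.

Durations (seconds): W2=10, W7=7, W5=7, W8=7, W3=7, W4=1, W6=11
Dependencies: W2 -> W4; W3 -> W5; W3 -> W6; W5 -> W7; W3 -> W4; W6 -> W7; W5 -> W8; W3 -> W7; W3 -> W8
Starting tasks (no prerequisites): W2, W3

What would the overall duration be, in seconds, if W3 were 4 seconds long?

22

As given, the longest chain is W3→W6→W7 = 7+11+7 = 25, so the finish is 25 seconds.
W3 lies on that path, so at 4 seconds the path becomes 22 seconds.
No other chain overtakes it, so the finish is 22 seconds.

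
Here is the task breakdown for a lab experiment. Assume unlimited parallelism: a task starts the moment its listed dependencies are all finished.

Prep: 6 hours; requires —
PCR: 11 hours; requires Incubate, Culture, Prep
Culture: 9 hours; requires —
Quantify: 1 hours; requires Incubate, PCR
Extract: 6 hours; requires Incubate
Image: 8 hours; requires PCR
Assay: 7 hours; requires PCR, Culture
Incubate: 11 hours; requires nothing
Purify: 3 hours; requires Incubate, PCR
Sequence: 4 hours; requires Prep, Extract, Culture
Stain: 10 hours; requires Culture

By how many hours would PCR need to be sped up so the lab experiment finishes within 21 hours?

9

Current finish: 30 hours; target: 21.
PCR is on every critical path, so each hour cut from PCR cuts the finish by one (this holds down to a finish of 21).
Need 30 − 21 = 9 hours off PCR → PCR becomes 2 hours, finish becomes 21.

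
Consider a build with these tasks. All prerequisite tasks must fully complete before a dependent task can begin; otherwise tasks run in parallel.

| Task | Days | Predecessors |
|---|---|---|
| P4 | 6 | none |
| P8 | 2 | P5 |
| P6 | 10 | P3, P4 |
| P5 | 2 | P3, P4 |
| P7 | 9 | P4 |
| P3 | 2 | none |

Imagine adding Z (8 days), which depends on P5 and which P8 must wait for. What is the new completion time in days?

18

Originally the schedule takes 16 days.
With Z inserted, P8 now waits for max(P5, Z).
New critical path: P4→P5→Z→P8 = 6+2+8+2 = 18 ⇒ 18 days.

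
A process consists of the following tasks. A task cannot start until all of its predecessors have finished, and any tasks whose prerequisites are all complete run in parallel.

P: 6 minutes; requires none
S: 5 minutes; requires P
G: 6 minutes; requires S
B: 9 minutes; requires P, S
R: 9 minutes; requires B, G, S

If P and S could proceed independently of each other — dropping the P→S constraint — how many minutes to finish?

With the dependency in place, P→S→B→R = 6+5+9+9 = 29 sets the finish at 29 minutes.
Without P→S, S's earliest start moves from 6 to 0.
New critical path: P→B→R = 6+9+9 = 24 ⇒ 24 minutes.

24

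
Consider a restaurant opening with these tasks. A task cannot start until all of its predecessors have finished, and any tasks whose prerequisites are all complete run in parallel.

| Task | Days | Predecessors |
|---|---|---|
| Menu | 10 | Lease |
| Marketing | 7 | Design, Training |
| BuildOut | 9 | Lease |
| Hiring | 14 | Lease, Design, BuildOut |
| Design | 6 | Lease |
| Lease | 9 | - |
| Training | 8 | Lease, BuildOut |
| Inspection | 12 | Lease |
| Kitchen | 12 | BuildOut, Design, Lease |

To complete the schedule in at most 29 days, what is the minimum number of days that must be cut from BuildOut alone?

Current finish: 33 days; target: 29.
BuildOut is on every critical path, so each day cut from BuildOut cuts the finish by one (this holds down to a finish of 29).
Need 33 − 29 = 4 days off BuildOut → BuildOut becomes 5 days, finish becomes 29.

4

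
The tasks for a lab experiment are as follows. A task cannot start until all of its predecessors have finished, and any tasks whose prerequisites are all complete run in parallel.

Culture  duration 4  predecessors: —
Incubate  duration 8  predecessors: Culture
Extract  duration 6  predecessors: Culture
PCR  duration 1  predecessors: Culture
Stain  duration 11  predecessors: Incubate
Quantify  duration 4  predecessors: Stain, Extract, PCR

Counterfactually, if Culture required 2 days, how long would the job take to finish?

Critical path before the change: Culture→Incubate→Stain→Quantify = 4+8+11+4 = 27 giving 27 days.
Culture lies on that path, so at 2 days the path becomes 25 days.
That remains the longest chain; total 25 days.

25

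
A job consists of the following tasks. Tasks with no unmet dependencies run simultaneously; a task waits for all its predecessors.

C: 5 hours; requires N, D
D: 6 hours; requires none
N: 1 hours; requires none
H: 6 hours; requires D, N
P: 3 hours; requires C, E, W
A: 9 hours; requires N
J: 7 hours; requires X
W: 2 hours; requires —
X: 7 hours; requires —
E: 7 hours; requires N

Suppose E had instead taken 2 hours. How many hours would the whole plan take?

As given, the longest chain is X→J = 7+7 = 14, so the finish is 14 hours.
The longest path through E is only 11 hours, so E has float 3.
That remains the longest chain; total 14 hours.

14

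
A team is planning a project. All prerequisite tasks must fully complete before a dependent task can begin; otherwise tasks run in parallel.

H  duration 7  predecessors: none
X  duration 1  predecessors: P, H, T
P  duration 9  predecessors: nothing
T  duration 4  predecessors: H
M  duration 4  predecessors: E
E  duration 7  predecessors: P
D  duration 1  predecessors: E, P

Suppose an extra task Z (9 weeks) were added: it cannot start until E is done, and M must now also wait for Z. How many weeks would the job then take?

Originally the job takes 20 weeks.
With Z inserted, M now waits for max(E, Z).
New critical path: P→E→Z→M = 9+7+9+4 = 29 ⇒ 29 weeks.

29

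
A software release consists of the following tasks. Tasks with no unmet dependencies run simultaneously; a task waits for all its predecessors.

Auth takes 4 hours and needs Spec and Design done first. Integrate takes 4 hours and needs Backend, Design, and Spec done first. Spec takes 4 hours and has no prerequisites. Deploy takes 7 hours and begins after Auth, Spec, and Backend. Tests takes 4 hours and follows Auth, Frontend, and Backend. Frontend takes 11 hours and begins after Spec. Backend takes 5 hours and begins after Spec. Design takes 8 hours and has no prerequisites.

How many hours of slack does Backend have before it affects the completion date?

3

Spec→Frontend→Tests = 4+11+4 = 19 sets the makespan at 19 hours.
Longest path through Backend: 16 hours (earliest finish 9, latest finish 12).
Float = 19 − 16 = 3.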